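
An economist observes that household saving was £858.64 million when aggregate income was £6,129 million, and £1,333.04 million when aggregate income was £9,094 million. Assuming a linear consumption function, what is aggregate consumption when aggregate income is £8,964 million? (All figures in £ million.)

MPS = ΔS/ΔY = (1333.04 − 858.64)/(9094 − 6129) = 474.4/2965 = 0.16
MPC = 1 − MPS = 0.84
Autonomous saving = 858.64 − 0.16(6129) = -122, so a = 122
C = 122 + 0.84(8964) = 122 + 7529.76 = 7651.76

C = 7651.76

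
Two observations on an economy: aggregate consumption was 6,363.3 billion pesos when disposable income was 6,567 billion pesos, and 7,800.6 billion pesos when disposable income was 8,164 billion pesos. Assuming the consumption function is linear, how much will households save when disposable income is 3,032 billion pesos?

MPC = (7800.6 − 6363.3)/(8164 − 6567) = 1437.3/1597 = 0.9
a = 6363.3 − 0.9(6567) = 6363.3 − 5910.3 = 453
C = 453 + 0.9(3032) = 3181.8
S = 3032 − 3181.8 = -149.8

S = -149.8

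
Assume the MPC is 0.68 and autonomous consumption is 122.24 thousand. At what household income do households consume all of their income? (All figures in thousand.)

At break-even, C = Y: 122.24 + 0.68Y = Y
0.32Y = 122.24, so Y = 122.24/0.32 = 382

Y = 382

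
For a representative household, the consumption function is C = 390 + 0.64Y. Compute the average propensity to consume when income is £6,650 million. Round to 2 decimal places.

C = 390 + 0.64(6650) = 4646
APC = C/Y = 4646/6650 = 0.70

APC = 0.70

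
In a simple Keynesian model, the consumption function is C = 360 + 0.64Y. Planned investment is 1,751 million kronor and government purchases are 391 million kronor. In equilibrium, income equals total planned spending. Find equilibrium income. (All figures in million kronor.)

Y = C + I + G = 360 + 0.64Y + 1751 + 391
Y − 0.64Y = 2502
0.36Y = 2502, so Y = 2502/0.36 = 6950

Y = 6950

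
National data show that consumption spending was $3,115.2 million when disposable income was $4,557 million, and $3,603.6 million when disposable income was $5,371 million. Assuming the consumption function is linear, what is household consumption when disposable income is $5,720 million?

MPC = (3603.6 − 3115.2)/(5371 − 4557) = 488.4/814 = 0.6
a = 3115.2 − 0.6(4557) = 3115.2 − 2734.2 = 381
C = 381 + 0.6(5720) = 381 + 3432 = 3813

C = 3813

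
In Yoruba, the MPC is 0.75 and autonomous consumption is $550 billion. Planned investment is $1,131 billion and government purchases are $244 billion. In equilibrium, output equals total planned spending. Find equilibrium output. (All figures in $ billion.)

Y = C + I + G = 550 + 0.75Y + 1131 + 244
Y − 0.75Y = 1925
0.25Y = 1925, so Y = 1925/0.25 = 7700

Y = 7700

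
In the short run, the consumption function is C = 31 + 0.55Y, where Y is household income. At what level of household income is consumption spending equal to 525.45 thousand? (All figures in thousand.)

31 + 0.55Y = 525.45
0.55Y = 494.45, so Y = 494.45/0.55 = 899

Y = 899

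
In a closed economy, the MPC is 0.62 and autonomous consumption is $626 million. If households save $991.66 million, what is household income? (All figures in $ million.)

S = Y − C = -626 + 0.38Y
-626 + 0.38Y = 991.66, so 0.38Y = 1617.66 and Y = 4257

Y = 4257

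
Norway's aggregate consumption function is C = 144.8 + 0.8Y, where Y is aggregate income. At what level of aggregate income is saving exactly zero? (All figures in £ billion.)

Y = 724

At break-even, C = Y: 144.8 + 0.8Y = Y
0.2Y = 144.8, so Y = 144.8/0.2 = 724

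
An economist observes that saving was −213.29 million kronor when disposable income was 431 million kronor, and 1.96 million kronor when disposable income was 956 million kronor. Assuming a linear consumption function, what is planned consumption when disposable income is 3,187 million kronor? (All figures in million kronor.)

MPS = ΔS/ΔY = (1.96 − (-213.29))/(956 − 431) = 215.25/525 = 0.41
MPC = 1 − MPS = 0.59
Autonomous saving = -213.29 − 0.41(431) = -390, so a = 390
C = 390 + 0.59(3187) = 390 + 1880.33 = 2270.33

C = 2270.33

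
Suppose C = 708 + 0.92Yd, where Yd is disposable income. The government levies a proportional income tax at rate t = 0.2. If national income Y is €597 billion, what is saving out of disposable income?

Yd = (1 − 0.2)(597) = 0.8(597) = 477.6
C = 708 + 0.92(477.6) = 708 + 439.392 = 1147.392
S = Yd − C = 477.6 − 1147.392 = -669.792

S = -669.792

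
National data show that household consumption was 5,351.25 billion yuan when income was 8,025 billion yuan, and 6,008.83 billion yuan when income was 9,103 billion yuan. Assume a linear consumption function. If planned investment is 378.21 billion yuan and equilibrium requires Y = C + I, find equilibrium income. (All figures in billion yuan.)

MPC = (6008.83 − 5351.25)/(9103 − 8025) = 657.58/1078 = 0.61
a = 5351.25 − 0.61(8025) = 456
Equilibrium: Y = 456 + 0.61Y + 378.21
0.39Y = 834.21, so Y = 834.21/0.39 = 2139

Y = 2139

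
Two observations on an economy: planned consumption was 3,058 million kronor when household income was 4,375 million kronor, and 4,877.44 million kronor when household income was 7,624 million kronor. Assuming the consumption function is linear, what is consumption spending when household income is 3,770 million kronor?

C = 2719.2

MPC = (4877.44 − 3058)/(7624 − 4375) = 1819.44/3249 = 0.56
a = 3058 − 0.56(4375) = 3058 − 2450 = 608
C = 608 + 0.56(3770) = 608 + 2111.2 = 2719.2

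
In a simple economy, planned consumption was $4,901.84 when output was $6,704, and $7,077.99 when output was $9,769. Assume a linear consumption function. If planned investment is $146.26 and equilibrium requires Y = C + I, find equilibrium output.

Y = 994

MPC = (7077.99 − 4901.84)/(9769 − 6704) = 2176.15/3065 = 0.71
a = 4901.84 − 0.71(6704) = 142
Equilibrium: Y = 142 + 0.71Y + 146.26
0.29Y = 288.26, so Y = 288.26/0.29 = 994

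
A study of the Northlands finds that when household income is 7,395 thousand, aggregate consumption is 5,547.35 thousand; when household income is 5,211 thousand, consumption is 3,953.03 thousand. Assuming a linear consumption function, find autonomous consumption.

a = 149

MPC = ΔC/ΔY = (5547.35 − 3953.03)/(7395 − 5211) = 1594.32/2184 = 0.73
a = C − MPC·Y = 3953.03 − 0.73(5211) = 3953.03 − 3804.03 = 149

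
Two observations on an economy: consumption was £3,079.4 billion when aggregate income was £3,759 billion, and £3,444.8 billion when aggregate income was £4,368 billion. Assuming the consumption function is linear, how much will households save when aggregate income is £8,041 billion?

MPC = (3444.8 − 3079.4)/(4368 − 3759) = 365.4/609 = 0.6
a = 3079.4 − 0.6(3759) = 3079.4 − 2255.4 = 824
C = 824 + 0.6(8041) = 5648.6
S = 8041 − 5648.6 = 2392.4

S = 2392.4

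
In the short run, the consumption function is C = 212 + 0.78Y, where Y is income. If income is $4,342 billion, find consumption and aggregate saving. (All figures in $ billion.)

C = 212 + 0.78(4342) = 212 + 3386.76 = 3598.76
S = Y − C = 4342 − 3598.76 = 743.24

C = 3598.76; S = 743.24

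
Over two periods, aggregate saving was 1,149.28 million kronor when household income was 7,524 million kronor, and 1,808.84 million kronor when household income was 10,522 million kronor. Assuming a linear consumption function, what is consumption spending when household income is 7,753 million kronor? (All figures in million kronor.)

MPS = ΔS/ΔY = (1808.84 − 1149.28)/(10522 − 7524) = 659.56/2998 = 0.22
MPC = 1 − MPS = 0.78
Autonomous saving = 1149.28 − 0.22(7524) = -506, so a = 506
C = 506 + 0.78(7753) = 506 + 6047.34 = 6553.34

C = 6553.34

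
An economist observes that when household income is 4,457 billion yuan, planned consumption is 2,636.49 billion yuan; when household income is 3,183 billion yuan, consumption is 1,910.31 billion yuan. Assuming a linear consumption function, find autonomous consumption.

a = 96

MPC = ΔC/ΔY = (2636.49 − 1910.31)/(4457 − 3183) = 726.18/1274 = 0.57
a = C − MPC·Y = 1910.31 − 0.57(3183) = 1910.31 − 1814.31 = 96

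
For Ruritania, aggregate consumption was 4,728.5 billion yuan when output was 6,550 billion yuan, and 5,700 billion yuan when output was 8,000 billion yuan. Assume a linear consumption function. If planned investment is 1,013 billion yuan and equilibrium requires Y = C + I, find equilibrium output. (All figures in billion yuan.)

MPC = (5700 − 4728.5)/(8000 − 6550) = 971.5/1450 = 0.67
a = 4728.5 − 0.67(6550) = 340
Equilibrium: Y = 340 + 0.67Y + 1013
0.33Y = 1353, so Y = 1353/0.33 = 4100

Y = 4100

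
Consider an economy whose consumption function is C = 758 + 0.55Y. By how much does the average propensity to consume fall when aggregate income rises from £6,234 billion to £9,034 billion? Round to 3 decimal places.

ΔAPC = 0.038

At Y = 6234: C = 758 + 0.55(6234) = 4186.7, APC = 4186.7/6234 = 0.6716
At Y = 9034: C = 5726.7, APC = 5726.7/9034 = 0.6339
Fall in APC = 0.6716 − 0.6339 = 0.0377 ≈ 0.038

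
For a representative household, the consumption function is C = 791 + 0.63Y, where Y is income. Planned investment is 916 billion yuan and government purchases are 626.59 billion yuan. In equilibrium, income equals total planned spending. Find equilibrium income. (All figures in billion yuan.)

Y = C + I + G = 791 + 0.63Y + 916 + 626.59
Y − 0.63Y = 2333.59
0.37Y = 2333.59, so Y = 2333.59/0.37 = 6307

Y = 6307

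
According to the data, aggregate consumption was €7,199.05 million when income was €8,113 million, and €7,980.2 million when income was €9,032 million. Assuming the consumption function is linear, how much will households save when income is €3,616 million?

MPC = (7980.2 − 7199.05)/(9032 − 8113) = 781.15/919 = 0.85
a = 7199.05 − 0.85(8113) = 7199.05 − 6896.05 = 303
C = 303 + 0.85(3616) = 3376.6
S = 3616 − 3376.6 = 239.4

S = 239.4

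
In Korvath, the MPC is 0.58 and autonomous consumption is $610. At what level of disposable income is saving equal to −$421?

S = Y − C = -610 + 0.42Y
-610 + 0.42Y = -421, so 0.42Y = 189 and Y = 450

Y = 450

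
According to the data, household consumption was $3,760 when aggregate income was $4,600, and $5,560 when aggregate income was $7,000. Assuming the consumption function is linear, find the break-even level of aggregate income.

Y = 1240

MPC = (5560 − 3760)/(7000 − 4600) = 1800/2400 = 0.75
a = 3760 − 0.75(4600) = 3760 − 3450 = 310
Break-even: Y = a/(1−MPC) = 310/0.25 = 1240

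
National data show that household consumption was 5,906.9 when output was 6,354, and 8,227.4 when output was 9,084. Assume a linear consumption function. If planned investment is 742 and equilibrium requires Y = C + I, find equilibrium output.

Y = 8320

MPC = (8227.4 − 5906.9)/(9084 − 6354) = 2320.5/2730 = 0.85
a = 5906.9 − 0.85(6354) = 506
Equilibrium: Y = 506 + 0.85Y + 742
0.15Y = 1248, so Y = 1248/0.15 = 8320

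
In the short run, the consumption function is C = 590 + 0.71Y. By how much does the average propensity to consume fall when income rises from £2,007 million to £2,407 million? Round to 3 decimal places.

ΔAPC = 0.049

At Y = 2007: C = 590 + 0.71(2007) = 2014.97, APC = 2014.97/2007 = 1.0040
At Y = 2407: C = 2298.97, APC = 2298.97/2407 = 0.9551
Fall in APC = 1.0040 − 0.9551 = 0.0489 ≈ 0.049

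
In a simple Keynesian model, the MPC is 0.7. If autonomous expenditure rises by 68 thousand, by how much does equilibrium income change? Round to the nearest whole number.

The multiplier is 1/(1 − MPC) = 1/0.3.
ΔY = 68/0.3 = 226.67 ≈ 227

ΔY ≈ 227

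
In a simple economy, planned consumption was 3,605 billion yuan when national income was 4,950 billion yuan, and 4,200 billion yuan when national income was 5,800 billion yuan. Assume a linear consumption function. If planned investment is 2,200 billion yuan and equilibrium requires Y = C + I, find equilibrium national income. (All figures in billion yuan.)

MPC = (4200 − 3605)/(5800 − 4950) = 595/850 = 0.7
a = 3605 − 0.7(4950) = 140
Equilibrium: Y = 140 + 0.7Y + 2200
0.3Y = 2340, so Y = 2340/0.3 = 7800

Y = 7800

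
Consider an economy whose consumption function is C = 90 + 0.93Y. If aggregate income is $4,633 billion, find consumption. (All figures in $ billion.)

C = 4398.69

C = 90 + 0.93(4633) = 90 + 4308.69 = 4398.69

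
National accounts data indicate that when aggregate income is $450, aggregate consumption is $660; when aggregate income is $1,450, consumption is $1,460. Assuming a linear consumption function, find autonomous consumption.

MPC = ΔC/ΔY = (1460 − 660)/(1450 − 450) = 800/1000 = 0.8
a = C − MPC·Y = 660 − 0.8(450) = 660 − 360 = 300

a = 300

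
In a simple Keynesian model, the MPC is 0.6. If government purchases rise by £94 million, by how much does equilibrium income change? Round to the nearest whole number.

The multiplier is 1/(1 − MPC) = 1/0.4.
ΔY = 94/0.4 = 235.00 ≈ 235

ΔY ≈ 235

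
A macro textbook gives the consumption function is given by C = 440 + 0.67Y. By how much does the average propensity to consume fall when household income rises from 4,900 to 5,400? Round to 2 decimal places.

At Y = 4900: C = 440 + 0.67(4900) = 3723, APC = 3723/4900 = 0.760
At Y = 5400: C = 4058, APC = 4058/5400 = 0.751
Fall in APC = 0.760 − 0.751 = 0.009 ≈ 0.01

ΔAPC = 0.01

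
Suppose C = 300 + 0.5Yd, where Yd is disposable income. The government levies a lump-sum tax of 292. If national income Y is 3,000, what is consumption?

Yd = Y − T = 3000 − 292 = 2708
C = 300 + 0.5(2708) = 300 + 1354 = 1654

C = 1654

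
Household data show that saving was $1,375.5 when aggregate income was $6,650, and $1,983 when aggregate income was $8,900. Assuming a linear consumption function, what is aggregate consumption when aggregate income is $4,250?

MPS = ΔS/ΔY = (1983 − 1375.5)/(8900 − 6650) = 607.5/2250 = 0.27
MPC = 1 − MPS = 0.73
Autonomous saving = 1375.5 − 0.27(6650) = -420, so a = 420
C = 420 + 0.73(4250) = 420 + 3102.5 = 3522.5

C = 3522.5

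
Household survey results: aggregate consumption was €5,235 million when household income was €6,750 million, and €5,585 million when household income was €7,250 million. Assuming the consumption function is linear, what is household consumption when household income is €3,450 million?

C = 2925

MPC = (5585 − 5235)/(7250 − 6750) = 350/500 = 0.7
a = 5235 − 0.7(6750) = 5235 − 4725 = 510
C = 510 + 0.7(3450) = 510 + 2415 = 2925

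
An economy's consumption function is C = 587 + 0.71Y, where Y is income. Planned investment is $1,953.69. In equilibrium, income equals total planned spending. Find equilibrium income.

Y = C + I = 587 + 0.71Y + 1953.69
Y − 0.71Y = 2540.69
0.29Y = 2540.69, so Y = 2540.69/0.29 = 8761

Y = 8761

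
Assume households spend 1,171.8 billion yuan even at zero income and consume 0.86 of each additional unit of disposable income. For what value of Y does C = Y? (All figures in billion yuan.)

At break-even, C = Y: 1171.8 + 0.86Y = Y
0.14Y = 1171.8, so Y = 1171.8/0.14 = 8370

Y = 8370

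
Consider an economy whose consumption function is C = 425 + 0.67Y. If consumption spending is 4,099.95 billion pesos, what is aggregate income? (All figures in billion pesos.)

Y = 5485

425 + 0.67Y = 4099.95
0.67Y = 3674.95, so Y = 3674.95/0.67 = 5485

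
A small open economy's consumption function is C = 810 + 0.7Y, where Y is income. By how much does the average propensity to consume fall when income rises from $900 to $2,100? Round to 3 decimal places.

At Y = 900: C = 810 + 0.7(900) = 1440, APC = 1440/900 = 1.6000
At Y = 2100: C = 2280, APC = 2280/2100 = 1.0857
Fall in APC = 1.6000 − 1.0857 = 0.5143 ≈ 0.514

ΔAPC = 0.514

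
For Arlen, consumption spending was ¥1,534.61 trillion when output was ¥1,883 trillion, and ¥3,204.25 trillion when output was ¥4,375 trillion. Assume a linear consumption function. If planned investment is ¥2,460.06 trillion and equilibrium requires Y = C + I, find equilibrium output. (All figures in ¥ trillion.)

Y = 8282

MPC = (3204.25 − 1534.61)/(4375 − 1883) = 1669.64/2492 = 0.67
a = 1534.61 − 0.67(1883) = 273
Equilibrium: Y = 273 + 0.67Y + 2460.06
0.33Y = 2733.06, so Y = 2733.06/0.33 = 8282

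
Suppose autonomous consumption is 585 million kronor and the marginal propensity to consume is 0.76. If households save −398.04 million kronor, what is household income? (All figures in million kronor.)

S = Y − C = -585 + 0.24Y
-585 + 0.24Y = -398.04, so 0.24Y = 186.96 and Y = 779

Y = 779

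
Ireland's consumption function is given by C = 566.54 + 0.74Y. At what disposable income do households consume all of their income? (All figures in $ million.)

At break-even, C = Y: 566.54 + 0.74Y = Y
0.26Y = 566.54, so Y = 566.54/0.26 = 2179

Y = 2179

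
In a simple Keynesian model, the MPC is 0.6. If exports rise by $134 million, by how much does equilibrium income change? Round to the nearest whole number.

ΔY ≈ 335

The multiplier is 1/(1 − MPC) = 1/0.4.
ΔY = 134/0.4 = 335.00 ≈ 335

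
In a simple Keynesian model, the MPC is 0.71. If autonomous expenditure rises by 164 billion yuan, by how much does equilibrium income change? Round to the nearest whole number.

The multiplier is 1/(1 − MPC) = 1/0.29.
ΔY = 164/0.29 = 565.52 ≈ 566

ΔY ≈ 566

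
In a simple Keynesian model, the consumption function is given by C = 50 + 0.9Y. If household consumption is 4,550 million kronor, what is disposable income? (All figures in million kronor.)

50 + 0.9Y = 4550
0.9Y = 4500, so Y = 4500/0.9 = 5000

Y = 5000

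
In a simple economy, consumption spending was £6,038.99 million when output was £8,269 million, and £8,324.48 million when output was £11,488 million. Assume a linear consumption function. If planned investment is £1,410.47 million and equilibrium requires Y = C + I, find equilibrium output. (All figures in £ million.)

MPC = (8324.48 − 6038.99)/(11488 − 8269) = 2285.49/3219 = 0.71
a = 6038.99 − 0.71(8269) = 168
Equilibrium: Y = 168 + 0.71Y + 1410.47
0.29Y = 1578.47, so Y = 1578.47/0.29 = 5443

Y = 5443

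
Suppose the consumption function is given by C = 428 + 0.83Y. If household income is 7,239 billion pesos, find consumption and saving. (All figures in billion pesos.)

C = 6436.37; S = 802.63

C = 428 + 0.83(7239) = 428 + 6008.37 = 6436.37
S = Y − C = 7239 − 6436.37 = 802.63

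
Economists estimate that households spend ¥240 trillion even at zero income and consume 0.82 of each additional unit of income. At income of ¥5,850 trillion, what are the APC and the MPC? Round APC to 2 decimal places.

MPC = 0.82 (the slope of the consumption function)
C = 240 + 0.82(5850) = 5037, so APC = 5037/5850 = 0.86

APC = 0.86; MPC = 0.82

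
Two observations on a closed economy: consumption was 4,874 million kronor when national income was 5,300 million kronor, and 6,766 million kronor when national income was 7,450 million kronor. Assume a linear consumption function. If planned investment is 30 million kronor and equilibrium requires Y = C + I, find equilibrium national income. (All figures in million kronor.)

MPC = (6766 − 4874)/(7450 − 5300) = 1892/2150 = 0.88
a = 4874 − 0.88(5300) = 210
Equilibrium: Y = 210 + 0.88Y + 30
0.12Y = 240, so Y = 240/0.12 = 2000

Y = 2000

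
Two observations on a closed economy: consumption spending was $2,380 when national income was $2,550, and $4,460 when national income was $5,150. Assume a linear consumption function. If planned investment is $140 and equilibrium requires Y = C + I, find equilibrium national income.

Y = 2400

MPC = (4460 − 2380)/(5150 − 2550) = 2080/2600 = 0.8
a = 2380 − 0.8(2550) = 340
Equilibrium: Y = 340 + 0.8Y + 140
0.2Y = 480, so Y = 480/0.2 = 2400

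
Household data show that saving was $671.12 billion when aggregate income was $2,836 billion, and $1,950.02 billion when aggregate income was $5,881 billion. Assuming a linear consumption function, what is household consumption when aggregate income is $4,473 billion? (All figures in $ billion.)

C = 3114.34

MPS = ΔS/ΔY = (1950.02 − 671.12)/(5881 − 2836) = 1278.9/3045 = 0.42
MPC = 1 − MPS = 0.58
Autonomous saving = 671.12 − 0.42(2836) = -520, so a = 520
C = 520 + 0.58(4473) = 520 + 2594.34 = 3114.34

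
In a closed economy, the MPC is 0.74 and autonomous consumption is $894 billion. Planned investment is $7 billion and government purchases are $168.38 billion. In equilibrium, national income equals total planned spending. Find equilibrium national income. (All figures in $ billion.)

Y = C + I + G = 894 + 0.74Y + 7 + 168.38
Y − 0.74Y = 1069.38
0.26Y = 1069.38, so Y = 1069.38/0.26 = 4113

Y = 4113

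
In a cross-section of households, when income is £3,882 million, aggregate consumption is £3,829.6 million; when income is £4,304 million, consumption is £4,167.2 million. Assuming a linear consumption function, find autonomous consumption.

MPC = ΔC/ΔY = (4167.2 − 3829.6)/(4304 − 3882) = 337.6/422 = 0.8
a = C − MPC·Y = 3829.6 − 0.8(3882) = 3829.6 − 3105.6 = 724

a = 724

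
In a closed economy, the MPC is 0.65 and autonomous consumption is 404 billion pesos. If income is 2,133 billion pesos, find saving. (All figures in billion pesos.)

S = 342.55

C = 404 + 0.65(2133) = 404 + 1386.45 = 1790.45
S = Y − C = 2133 − 1790.45 = 342.55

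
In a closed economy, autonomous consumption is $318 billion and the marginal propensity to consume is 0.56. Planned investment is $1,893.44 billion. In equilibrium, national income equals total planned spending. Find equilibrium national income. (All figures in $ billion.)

Y = C + I = 318 + 0.56Y + 1893.44
Y − 0.56Y = 2211.44
0.44Y = 2211.44, so Y = 2211.44/0.44 = 5026

Y = 5026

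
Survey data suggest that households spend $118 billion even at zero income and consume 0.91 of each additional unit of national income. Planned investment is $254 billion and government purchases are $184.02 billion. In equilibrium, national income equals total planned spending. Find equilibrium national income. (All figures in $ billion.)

Y = C + I + G = 118 + 0.91Y + 254 + 184.02
Y − 0.91Y = 556.02
0.09Y = 556.02, so Y = 556.02/0.09 = 6178

Y = 6178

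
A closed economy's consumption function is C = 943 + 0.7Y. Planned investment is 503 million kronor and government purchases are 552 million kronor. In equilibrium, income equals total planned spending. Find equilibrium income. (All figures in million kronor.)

Y = C + I + G = 943 + 0.7Y + 503 + 552
Y − 0.7Y = 1998
0.3Y = 1998, so Y = 1998/0.3 = 6660

Y = 6660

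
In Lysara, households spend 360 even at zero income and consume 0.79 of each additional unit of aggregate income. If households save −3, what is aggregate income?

S = Y − C = -360 + 0.21Y
-360 + 0.21Y = -3, so 0.21Y = 357 and Y = 1700

Y = 1700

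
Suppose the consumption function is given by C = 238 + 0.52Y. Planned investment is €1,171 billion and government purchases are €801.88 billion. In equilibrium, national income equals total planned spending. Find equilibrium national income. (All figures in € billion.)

Y = C + I + G = 238 + 0.52Y + 1171 + 801.88
Y − 0.52Y = 2210.88
0.48Y = 2210.88, so Y = 2210.88/0.48 = 4606

Y = 4606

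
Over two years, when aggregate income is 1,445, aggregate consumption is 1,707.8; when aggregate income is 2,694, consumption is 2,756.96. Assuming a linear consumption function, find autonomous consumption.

a = 494

MPC = ΔC/ΔY = (2756.96 − 1707.8)/(2694 − 1445) = 1049.16/1249 = 0.84
a = C − MPC·Y = 1707.8 − 0.84(1445) = 1707.8 − 1213.8 = 494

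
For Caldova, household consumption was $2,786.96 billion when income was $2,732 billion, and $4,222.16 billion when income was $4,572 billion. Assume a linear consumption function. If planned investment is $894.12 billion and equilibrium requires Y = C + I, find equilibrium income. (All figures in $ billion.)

MPC = (4222.16 − 2786.96)/(4572 − 2732) = 1435.2/1840 = 0.78
a = 2786.96 − 0.78(2732) = 656
Equilibrium: Y = 656 + 0.78Y + 894.12
0.22Y = 1550.12, so Y = 1550.12/0.22 = 7046

Y = 7046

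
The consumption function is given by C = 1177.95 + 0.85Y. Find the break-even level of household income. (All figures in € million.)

Y = 7853

At break-even, C = Y: 1177.95 + 0.85Y = Y
0.15Y = 1177.95, so Y = 1177.95/0.15 = 7853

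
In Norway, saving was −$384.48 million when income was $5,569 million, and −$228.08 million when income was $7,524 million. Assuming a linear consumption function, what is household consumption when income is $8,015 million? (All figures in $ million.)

C = 8203.8

MPS = ΔS/ΔY = (-228.08 − (-384.48))/(7524 − 5569) = 156.4/1955 = 0.08
MPC = 1 − MPS = 0.92
Autonomous saving = -384.48 − 0.08(5569) = -830, so a = 830
C = 830 + 0.92(8015) = 830 + 7373.8 = 8203.8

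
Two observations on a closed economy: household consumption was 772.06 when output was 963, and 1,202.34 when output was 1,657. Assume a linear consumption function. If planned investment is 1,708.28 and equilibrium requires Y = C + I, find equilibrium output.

Y = 4956

MPC = (1202.34 − 772.06)/(1657 − 963) = 430.28/694 = 0.62
a = 772.06 − 0.62(963) = 175
Equilibrium: Y = 175 + 0.62Y + 1708.28
0.38Y = 1883.28, so Y = 1883.28/0.38 = 4956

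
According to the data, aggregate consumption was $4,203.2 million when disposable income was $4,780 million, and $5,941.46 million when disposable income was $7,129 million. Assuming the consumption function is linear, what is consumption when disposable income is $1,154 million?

C = 1519.96

MPC = (5941.46 − 4203.2)/(7129 − 4780) = 1738.26/2349 = 0.74
a = 4203.2 − 0.74(4780) = 4203.2 − 3537.2 = 666
C = 666 + 0.74(1154) = 666 + 853.96 = 1519.96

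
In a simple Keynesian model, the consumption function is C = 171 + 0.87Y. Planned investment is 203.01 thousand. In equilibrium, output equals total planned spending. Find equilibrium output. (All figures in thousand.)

Y = C + I = 171 + 0.87Y + 203.01
Y − 0.87Y = 374.01
0.13Y = 374.01, so Y = 374.01/0.13 = 2877

Y = 2877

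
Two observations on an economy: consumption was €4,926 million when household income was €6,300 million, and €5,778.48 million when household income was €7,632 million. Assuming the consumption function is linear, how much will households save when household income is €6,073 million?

S = 1292.28

MPC = (5778.48 − 4926)/(7632 − 6300) = 852.48/1332 = 0.64
a = 4926 − 0.64(6300) = 4926 − 4032 = 894
C = 894 + 0.64(6073) = 4780.72
S = 6073 − 4780.72 = 1292.28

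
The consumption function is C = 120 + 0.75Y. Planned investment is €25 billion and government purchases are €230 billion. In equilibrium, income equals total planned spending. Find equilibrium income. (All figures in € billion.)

Y = 1500

Y = C + I + G = 120 + 0.75Y + 25 + 230
Y − 0.75Y = 375
0.25Y = 375, so Y = 375/0.25 = 1500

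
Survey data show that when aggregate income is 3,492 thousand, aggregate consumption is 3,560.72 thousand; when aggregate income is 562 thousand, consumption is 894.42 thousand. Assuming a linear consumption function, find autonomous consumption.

a = 383

MPC = ΔC/ΔY = (3560.72 − 894.42)/(3492 − 562) = 2666.3/2930 = 0.91
a = C − MPC·Y = 894.42 − 0.91(562) = 894.42 − 511.42 = 383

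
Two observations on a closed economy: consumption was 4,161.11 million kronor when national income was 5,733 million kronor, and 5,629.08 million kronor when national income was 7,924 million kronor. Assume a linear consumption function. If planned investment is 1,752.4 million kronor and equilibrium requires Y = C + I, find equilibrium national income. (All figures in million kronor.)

MPC = (5629.08 − 4161.11)/(7924 − 5733) = 1467.97/2191 = 0.67
a = 4161.11 − 0.67(5733) = 320
Equilibrium: Y = 320 + 0.67Y + 1752.4
0.33Y = 2072.4, so Y = 2072.4/0.33 = 6280

Y = 6280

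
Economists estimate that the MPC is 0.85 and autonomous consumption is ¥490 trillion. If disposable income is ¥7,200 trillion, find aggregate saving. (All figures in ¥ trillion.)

C = 490 + 0.85(7200) = 490 + 6120 = 6610
S = Y − C = 7200 − 6610 = 590

S = 590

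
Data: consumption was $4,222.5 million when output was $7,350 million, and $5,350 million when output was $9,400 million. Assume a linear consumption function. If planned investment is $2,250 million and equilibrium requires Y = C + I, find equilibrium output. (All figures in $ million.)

Y = 5400

MPC = (5350 − 4222.5)/(9400 − 7350) = 1127.5/2050 = 0.55
a = 4222.5 − 0.55(7350) = 180
Equilibrium: Y = 180 + 0.55Y + 2250
0.45Y = 2430, so Y = 2430/0.45 = 5400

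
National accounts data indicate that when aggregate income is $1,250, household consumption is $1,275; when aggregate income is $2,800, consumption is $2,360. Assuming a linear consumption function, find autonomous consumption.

MPC = ΔC/ΔY = (2360 − 1275)/(2800 − 1250) = 1085/1550 = 0.7
a = C − MPC·Y = 1275 − 0.7(1250) = 1275 − 875 = 400

a = 400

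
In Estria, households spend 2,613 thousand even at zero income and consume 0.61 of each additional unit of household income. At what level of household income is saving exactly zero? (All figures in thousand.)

Y = 6700

At break-even, C = Y: 2613 + 0.61Y = Y
0.39Y = 2613, so Y = 2613/0.39 = 6700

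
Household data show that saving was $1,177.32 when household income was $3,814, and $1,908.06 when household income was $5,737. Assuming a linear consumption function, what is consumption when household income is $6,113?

C = 4062.06

MPS = ΔS/ΔY = (1908.06 − 1177.32)/(5737 − 3814) = 730.74/1923 = 0.38
MPC = 1 − MPS = 0.62
Autonomous saving = 1177.32 − 0.38(3814) = -272, so a = 272
C = 272 + 0.62(6113) = 272 + 3790.06 = 4062.06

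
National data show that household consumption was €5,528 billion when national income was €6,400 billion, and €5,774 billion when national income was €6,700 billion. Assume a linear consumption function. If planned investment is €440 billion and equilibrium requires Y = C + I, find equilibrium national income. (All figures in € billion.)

MPC = (5774 − 5528)/(6700 − 6400) = 246/300 = 0.82
a = 5528 − 0.82(6400) = 280
Equilibrium: Y = 280 + 0.82Y + 440
0.18Y = 720, so Y = 720/0.18 = 4000

Y = 4000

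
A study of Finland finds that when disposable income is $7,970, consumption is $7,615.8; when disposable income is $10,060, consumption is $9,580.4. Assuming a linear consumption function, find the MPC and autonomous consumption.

MPC = 0.94; a = 124

MPC = ΔC/ΔY = (9580.4 − 7615.8)/(10060 − 7970) = 1964.6/2090 = 0.94
a = C − MPC·Y = 7615.8 − 0.94(7970) = 7615.8 − 7491.8 = 124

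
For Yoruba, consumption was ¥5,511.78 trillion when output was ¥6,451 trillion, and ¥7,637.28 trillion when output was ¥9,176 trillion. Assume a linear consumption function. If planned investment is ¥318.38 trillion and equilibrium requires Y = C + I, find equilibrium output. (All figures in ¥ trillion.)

Y = 3629

MPC = (7637.28 − 5511.78)/(9176 − 6451) = 2125.5/2725 = 0.78
a = 5511.78 − 0.78(6451) = 480
Equilibrium: Y = 480 + 0.78Y + 318.38
0.22Y = 798.38, so Y = 798.38/0.22 = 3629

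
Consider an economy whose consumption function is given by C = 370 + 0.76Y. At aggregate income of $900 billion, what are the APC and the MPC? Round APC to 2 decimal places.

APC = 1.17; MPC = 0.76

MPC = 0.76 (the slope of the consumption function)
C = 370 + 0.76(900) = 1054, so APC = 1054/900 = 1.17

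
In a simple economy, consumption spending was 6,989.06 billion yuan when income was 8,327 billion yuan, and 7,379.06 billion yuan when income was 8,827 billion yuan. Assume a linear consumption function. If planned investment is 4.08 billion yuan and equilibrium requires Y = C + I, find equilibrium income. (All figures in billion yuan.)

Y = 2264

MPC = (7379.06 − 6989.06)/(8827 − 8327) = 390/500 = 0.78
a = 6989.06 − 0.78(8327) = 494
Equilibrium: Y = 494 + 0.78Y + 4.08
0.22Y = 498.08, so Y = 498.08/0.22 = 2264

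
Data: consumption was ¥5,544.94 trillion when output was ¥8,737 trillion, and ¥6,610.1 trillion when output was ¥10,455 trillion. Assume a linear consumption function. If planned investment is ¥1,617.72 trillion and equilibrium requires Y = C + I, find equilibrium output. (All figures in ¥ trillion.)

MPC = (6610.1 − 5544.94)/(10455 − 8737) = 1065.16/1718 = 0.62
a = 5544.94 − 0.62(8737) = 128
Equilibrium: Y = 128 + 0.62Y + 1617.72
0.38Y = 1745.72, so Y = 1745.72/0.38 = 4594

Y = 4594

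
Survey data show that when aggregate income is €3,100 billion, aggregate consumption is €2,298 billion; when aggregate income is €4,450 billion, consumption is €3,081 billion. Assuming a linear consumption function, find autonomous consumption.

a = 500

MPC = ΔC/ΔY = (3081 − 2298)/(4450 − 3100) = 783/1350 = 0.58
a = C − MPC·Y = 2298 − 0.58(3100) = 2298 − 1798 = 500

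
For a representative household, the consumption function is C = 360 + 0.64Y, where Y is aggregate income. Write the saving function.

S = Y − C = Y − (360 + 0.64Y) = -360 + (1 − 0.64)Y

S = -360 + 0.36Y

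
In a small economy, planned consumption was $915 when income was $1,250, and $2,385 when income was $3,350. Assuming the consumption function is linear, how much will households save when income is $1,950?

MPC = (2385 − 915)/(3350 − 1250) = 1470/2100 = 0.7
a = 915 − 0.7(1250) = 915 − 875 = 40
C = 40 + 0.7(1950) = 1405
S = 1950 − 1405 = 545

S = 545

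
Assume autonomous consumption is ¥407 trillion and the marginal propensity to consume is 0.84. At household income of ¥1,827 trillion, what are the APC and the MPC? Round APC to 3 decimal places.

APC = 1.063; MPC = 0.84

MPC = 0.84 (the slope of the consumption function)
C = 407 + 0.84(1827) = 1941.68, so APC = 1941.68/1827 = 1.063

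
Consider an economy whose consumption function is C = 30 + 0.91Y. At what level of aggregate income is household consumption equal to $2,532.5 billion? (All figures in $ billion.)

30 + 0.91Y = 2532.5
0.91Y = 2502.5, so Y = 2502.5/0.91 = 2750

Y = 2750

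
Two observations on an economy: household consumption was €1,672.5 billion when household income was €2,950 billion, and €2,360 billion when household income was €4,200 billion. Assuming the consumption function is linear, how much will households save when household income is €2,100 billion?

MPC = (2360 − 1672.5)/(4200 − 2950) = 687.5/1250 = 0.55
a = 1672.5 − 0.55(2950) = 1672.5 − 1622.5 = 50
C = 50 + 0.55(2100) = 1205
S = 2100 − 1205 = 895

S = 895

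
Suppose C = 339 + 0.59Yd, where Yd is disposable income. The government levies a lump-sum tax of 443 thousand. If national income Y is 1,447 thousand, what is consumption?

Yd = Y − T = 1447 − 443 = 1004
C = 339 + 0.59(1004) = 339 + 592.36 = 931.36

C = 931.36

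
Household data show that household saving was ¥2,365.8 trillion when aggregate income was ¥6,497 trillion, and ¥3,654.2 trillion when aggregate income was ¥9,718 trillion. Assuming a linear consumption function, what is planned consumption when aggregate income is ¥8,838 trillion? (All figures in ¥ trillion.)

C = 5535.8

MPS = ΔS/ΔY = (3654.2 − 2365.8)/(9718 − 6497) = 1288.4/3221 = 0.4
MPC = 1 − MPS = 0.6
Autonomous saving = 2365.8 − 0.4(6497) = -233, so a = 233
C = 233 + 0.6(8838) = 233 + 5302.8 = 5535.8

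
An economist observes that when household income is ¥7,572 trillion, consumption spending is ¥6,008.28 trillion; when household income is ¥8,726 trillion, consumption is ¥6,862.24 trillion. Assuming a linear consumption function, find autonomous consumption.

a = 405

MPC = ΔC/ΔY = (6862.24 − 6008.28)/(8726 − 7572) = 853.96/1154 = 0.74
a = C − MPC·Y = 6008.28 − 0.74(7572) = 6008.28 − 5603.28 = 405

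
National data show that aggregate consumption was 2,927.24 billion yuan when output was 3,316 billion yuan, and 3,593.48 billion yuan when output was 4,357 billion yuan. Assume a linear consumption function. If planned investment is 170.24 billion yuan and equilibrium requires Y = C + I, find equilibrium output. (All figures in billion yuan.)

Y = 2709

MPC = (3593.48 − 2927.24)/(4357 − 3316) = 666.24/1041 = 0.64
a = 2927.24 − 0.64(3316) = 805
Equilibrium: Y = 805 + 0.64Y + 170.24
0.36Y = 975.24, so Y = 975.24/0.36 = 2709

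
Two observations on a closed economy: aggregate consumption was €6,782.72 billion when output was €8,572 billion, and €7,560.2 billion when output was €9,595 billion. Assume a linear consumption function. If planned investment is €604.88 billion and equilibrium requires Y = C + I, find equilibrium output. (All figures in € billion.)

Y = 3637

MPC = (7560.2 − 6782.72)/(9595 − 8572) = 777.48/1023 = 0.76
a = 6782.72 − 0.76(8572) = 268
Equilibrium: Y = 268 + 0.76Y + 604.88
0.24Y = 872.88, so Y = 872.88/0.24 = 3637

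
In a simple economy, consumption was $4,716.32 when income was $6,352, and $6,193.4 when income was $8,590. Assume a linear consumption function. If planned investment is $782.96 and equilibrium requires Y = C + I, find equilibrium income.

MPC = (6193.4 − 4716.32)/(8590 − 6352) = 1477.08/2238 = 0.66
a = 4716.32 − 0.66(6352) = 524
Equilibrium: Y = 524 + 0.66Y + 782.96
0.34Y = 1306.96, so Y = 1306.96/0.34 = 3844

Y = 3844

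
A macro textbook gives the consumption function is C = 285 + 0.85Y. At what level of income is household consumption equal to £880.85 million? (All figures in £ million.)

Y = 701

285 + 0.85Y = 880.85
0.85Y = 595.85, so Y = 595.85/0.85 = 701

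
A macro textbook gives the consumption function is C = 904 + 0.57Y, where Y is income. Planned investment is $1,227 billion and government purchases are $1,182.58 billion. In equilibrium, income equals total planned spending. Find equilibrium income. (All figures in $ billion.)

Y = C + I + G = 904 + 0.57Y + 1227 + 1182.58
Y − 0.57Y = 3313.58
0.43Y = 3313.58, so Y = 3313.58/0.43 = 7706

Y = 7706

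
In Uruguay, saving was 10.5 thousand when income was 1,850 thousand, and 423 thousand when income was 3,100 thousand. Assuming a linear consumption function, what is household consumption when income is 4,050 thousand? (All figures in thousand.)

C = 3313.5

MPS = ΔS/ΔY = (423 − 10.5)/(3100 − 1850) = 412.5/1250 = 0.33
MPC = 1 − MPS = 0.67
Autonomous saving = 10.5 − 0.33(1850) = -600, so a = 600
C = 600 + 0.67(4050) = 600 + 2713.5 = 3313.5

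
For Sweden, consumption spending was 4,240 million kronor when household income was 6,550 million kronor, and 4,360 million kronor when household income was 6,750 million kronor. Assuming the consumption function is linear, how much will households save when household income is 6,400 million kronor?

MPC = (4360 − 4240)/(6750 − 6550) = 120/200 = 0.6
a = 4240 − 0.6(6550) = 4240 − 3930 = 310
C = 310 + 0.6(6400) = 4150
S = 6400 − 4150 = 2250

S = 2250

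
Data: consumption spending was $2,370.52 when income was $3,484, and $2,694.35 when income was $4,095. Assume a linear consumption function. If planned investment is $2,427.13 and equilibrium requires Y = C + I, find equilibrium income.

MPC = (2694.35 − 2370.52)/(4095 − 3484) = 323.83/611 = 0.53
a = 2370.52 − 0.53(3484) = 524
Equilibrium: Y = 524 + 0.53Y + 2427.13
0.47Y = 2951.13, so Y = 2951.13/0.47 = 6279

Y = 6279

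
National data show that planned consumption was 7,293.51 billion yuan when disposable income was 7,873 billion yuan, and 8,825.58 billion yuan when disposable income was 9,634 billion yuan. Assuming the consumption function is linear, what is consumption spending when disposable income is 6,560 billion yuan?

MPC = (8825.58 − 7293.51)/(9634 − 7873) = 1532.07/1761 = 0.87
a = 7293.51 − 0.87(7873) = 7293.51 − 6849.51 = 444
C = 444 + 0.87(6560) = 444 + 5707.2 = 6151.2

C = 6151.2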